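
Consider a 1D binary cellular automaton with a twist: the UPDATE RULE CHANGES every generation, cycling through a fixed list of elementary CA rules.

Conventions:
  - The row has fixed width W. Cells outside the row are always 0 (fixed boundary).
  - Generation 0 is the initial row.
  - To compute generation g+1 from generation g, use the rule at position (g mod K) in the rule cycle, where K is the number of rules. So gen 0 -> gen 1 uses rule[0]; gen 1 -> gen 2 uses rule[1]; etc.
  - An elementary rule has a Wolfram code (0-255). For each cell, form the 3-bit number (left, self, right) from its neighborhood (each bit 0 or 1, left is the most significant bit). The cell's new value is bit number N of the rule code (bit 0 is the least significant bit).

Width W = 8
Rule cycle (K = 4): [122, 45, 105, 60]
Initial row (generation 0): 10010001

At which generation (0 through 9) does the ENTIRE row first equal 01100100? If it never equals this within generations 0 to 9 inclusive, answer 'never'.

Gen 0: 10010001
Gen 1 (rule 122): 01101010
Gen 2 (rule 45): 01011110
Gen 3 (rule 105): 00110010
Gen 4 (rule 60): 00101011
Gen 5 (rule 122): 01010111
Gen 6 (rule 45): 01111100
Gen 7 (rule 105): 01000101
Gen 8 (rule 60): 01100111
Gen 9 (rule 122): 11111101

Answer: never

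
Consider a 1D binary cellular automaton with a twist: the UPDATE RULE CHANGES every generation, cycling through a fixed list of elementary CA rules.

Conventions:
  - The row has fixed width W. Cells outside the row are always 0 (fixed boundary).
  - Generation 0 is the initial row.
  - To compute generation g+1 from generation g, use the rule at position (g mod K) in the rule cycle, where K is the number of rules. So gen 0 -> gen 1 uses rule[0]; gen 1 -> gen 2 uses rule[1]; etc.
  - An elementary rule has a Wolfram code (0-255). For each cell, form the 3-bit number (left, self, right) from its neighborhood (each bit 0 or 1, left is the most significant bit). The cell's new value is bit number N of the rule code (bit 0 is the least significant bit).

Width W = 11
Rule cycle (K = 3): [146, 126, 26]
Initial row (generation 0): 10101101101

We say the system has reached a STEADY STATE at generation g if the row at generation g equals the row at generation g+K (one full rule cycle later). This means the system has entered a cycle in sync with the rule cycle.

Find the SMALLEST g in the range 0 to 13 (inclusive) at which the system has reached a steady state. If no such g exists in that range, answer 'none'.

Answer: 1

Derivation:
Gen 0: 10101101101
Gen 1 (rule 146): 00000000000
Gen 2 (rule 126): 00000000000
Gen 3 (rule 26): 00000000000
Gen 4 (rule 146): 00000000000
Gen 5 (rule 126): 00000000000
Gen 6 (rule 26): 00000000000
Gen 7 (rule 146): 00000000000
Gen 8 (rule 126): 00000000000
Gen 9 (rule 26): 00000000000
Gen 10 (rule 146): 00000000000
Gen 11 (rule 126): 00000000000
Gen 12 (rule 26): 00000000000
Gen 13 (rule 146): 00000000000
Gen 14 (rule 126): 00000000000
Gen 15 (rule 26): 00000000000
Gen 16 (rule 146): 00000000000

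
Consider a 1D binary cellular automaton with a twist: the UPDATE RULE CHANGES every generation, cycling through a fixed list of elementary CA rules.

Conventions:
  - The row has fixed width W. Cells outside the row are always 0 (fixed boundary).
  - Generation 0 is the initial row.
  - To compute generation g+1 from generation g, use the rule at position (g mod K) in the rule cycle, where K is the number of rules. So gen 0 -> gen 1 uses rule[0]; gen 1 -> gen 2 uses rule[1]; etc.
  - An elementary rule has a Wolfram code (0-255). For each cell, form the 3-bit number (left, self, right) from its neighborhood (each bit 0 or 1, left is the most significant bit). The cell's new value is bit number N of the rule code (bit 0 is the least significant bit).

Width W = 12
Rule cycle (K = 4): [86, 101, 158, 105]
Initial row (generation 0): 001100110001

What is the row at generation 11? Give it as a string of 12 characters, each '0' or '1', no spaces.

Answer: 111100111001

Derivation:
Gen 0: 001100110001
Gen 1 (rule 86): 010111011011
Gen 2 (rule 101): 011001101101
Gen 3 (rule 158): 110111001001
Gen 4 (rule 105): 111101000000
Gen 5 (rule 86): 000101100000
Gen 6 (rule 101): 110110101111
Gen 7 (rule 158): 100100101110
Gen 8 (rule 105): 000000011010
Gen 9 (rule 86): 000000101011
Gen 10 (rule 101): 111110111101
Gen 11 (rule 158): 111100111001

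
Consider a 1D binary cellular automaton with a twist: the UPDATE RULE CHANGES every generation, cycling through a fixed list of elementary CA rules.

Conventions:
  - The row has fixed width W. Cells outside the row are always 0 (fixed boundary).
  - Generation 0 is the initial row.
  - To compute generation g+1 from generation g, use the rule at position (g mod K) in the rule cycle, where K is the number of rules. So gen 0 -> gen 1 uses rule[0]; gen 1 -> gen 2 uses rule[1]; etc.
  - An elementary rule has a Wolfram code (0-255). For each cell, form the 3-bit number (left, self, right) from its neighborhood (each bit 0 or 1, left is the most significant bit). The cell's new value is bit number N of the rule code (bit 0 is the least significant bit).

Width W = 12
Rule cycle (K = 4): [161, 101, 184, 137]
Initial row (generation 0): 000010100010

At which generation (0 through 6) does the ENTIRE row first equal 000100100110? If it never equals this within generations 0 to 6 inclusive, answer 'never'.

Gen 0: 000010100010
Gen 1 (rule 161): 111001001000
Gen 2 (rule 101): 001001001011
Gen 3 (rule 184): 000100100110
Gen 4 (rule 137): 110000000100
Gen 5 (rule 161): 000111110001
Gen 6 (rule 101): 110000010101

Answer: 3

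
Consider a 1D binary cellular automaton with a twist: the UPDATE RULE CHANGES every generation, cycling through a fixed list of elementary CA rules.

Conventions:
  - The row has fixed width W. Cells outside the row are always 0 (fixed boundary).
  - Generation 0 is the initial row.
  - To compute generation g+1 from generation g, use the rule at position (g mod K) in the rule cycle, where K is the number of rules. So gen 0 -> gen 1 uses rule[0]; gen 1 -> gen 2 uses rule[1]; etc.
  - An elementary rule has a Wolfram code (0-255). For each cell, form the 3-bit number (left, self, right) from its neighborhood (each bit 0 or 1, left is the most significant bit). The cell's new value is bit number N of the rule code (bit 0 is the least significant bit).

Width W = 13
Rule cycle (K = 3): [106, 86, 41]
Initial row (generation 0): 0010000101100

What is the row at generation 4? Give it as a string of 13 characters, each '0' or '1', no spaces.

Gen 0: 0010000101100
Gen 1 (rule 106): 0100001011100
Gen 2 (rule 86): 1110011000110
Gen 3 (rule 41): 1000010010100
Gen 4 (rule 106): 0000100101000

Answer: 0000100101000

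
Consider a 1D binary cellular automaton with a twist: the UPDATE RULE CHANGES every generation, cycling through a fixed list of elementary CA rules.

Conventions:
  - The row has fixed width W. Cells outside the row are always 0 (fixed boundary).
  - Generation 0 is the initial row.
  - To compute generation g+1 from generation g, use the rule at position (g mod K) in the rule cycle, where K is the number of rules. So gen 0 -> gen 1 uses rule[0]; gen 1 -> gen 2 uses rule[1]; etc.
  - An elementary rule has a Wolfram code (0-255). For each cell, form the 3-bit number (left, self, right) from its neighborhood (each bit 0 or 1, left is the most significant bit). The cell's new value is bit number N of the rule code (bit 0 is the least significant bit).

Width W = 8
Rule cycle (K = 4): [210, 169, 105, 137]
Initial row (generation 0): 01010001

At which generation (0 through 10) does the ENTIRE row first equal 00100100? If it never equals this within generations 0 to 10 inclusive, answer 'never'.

Answer: 2

Derivation:
Gen 0: 01010001
Gen 1 (rule 210): 10001010
Gen 2 (rule 169): 00100100
Gen 3 (rule 105): 10000001
Gen 4 (rule 137): 00111100
Gen 5 (rule 210): 01011110
Gen 6 (rule 169): 00111100
Gen 7 (rule 105): 10100101
Gen 8 (rule 137): 00000000
Gen 9 (rule 210): 00000000
Gen 10 (rule 169): 11111111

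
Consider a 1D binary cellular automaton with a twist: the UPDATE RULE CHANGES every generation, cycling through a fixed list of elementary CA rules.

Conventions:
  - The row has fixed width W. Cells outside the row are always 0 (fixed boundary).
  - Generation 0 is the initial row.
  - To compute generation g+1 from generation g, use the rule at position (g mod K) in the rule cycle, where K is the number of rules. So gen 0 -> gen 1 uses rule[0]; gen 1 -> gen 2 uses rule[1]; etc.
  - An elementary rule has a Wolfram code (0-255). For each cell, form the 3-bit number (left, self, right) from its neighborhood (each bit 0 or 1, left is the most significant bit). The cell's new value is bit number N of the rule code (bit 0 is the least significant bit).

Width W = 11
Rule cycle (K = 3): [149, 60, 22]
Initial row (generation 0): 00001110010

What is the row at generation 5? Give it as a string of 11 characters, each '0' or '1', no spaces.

Answer: 01011000011

Derivation:
Gen 0: 00001110010
Gen 1 (rule 149): 11100101011
Gen 2 (rule 60): 10010111110
Gen 3 (rule 22): 11110000001
Gen 4 (rule 149): 01101111101
Gen 5 (rule 60): 01011000011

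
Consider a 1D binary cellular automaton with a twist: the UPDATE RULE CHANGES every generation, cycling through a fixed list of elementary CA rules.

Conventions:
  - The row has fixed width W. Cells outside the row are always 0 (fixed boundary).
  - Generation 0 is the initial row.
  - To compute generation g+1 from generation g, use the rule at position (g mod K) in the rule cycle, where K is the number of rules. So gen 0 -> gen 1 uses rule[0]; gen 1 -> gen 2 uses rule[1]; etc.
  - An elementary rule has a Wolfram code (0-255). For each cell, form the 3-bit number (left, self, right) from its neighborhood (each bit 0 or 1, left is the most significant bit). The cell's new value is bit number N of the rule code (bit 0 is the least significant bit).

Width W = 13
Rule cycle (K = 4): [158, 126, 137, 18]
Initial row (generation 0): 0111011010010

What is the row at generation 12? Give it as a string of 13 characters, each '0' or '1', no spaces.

Answer: 0000000101001

Derivation:
Gen 0: 0111011010010
Gen 1 (rule 158): 1110010011111
Gen 2 (rule 126): 1011111110001
Gen 3 (rule 137): 0011111100100
Gen 4 (rule 18): 0100000011010
Gen 5 (rule 158): 1110000110011
Gen 6 (rule 126): 1011001111111
Gen 7 (rule 137): 0010001111110
Gen 8 (rule 18): 0101010000001
Gen 9 (rule 158): 1101011000011
Gen 10 (rule 126): 1111111100111
Gen 11 (rule 137): 1111111000110
Gen 12 (rule 18): 0000000101001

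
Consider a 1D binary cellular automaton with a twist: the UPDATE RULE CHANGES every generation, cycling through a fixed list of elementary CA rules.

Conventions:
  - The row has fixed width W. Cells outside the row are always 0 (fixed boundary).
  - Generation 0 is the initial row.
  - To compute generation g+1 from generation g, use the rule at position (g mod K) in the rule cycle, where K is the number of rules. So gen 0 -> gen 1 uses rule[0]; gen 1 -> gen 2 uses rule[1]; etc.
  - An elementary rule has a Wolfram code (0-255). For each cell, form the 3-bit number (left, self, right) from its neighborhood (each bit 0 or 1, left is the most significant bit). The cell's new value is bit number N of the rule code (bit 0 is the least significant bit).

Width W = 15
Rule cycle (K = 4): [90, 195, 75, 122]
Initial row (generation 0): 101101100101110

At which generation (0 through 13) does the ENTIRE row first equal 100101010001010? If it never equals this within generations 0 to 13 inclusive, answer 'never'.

Answer: 10

Derivation:
Gen 0: 101101100101110
Gen 1 (rule 90): 001101111001011
Gen 2 (rule 195): 110100111010001
Gen 3 (rule 75): 110001101000110
Gen 4 (rule 122): 111011110101111
Gen 5 (rule 90): 101010010001001
Gen 6 (rule 195): 000000100110010
Gen 7 (rule 75): 111111001110100
Gen 8 (rule 122): 100001111011010
Gen 9 (rule 90): 010011001011001
Gen 10 (rule 195): 100101010001010
Gen 11 (rule 75): 001000000110000
Gen 12 (rule 122): 010100001111000
Gen 13 (rule 90): 100010011001100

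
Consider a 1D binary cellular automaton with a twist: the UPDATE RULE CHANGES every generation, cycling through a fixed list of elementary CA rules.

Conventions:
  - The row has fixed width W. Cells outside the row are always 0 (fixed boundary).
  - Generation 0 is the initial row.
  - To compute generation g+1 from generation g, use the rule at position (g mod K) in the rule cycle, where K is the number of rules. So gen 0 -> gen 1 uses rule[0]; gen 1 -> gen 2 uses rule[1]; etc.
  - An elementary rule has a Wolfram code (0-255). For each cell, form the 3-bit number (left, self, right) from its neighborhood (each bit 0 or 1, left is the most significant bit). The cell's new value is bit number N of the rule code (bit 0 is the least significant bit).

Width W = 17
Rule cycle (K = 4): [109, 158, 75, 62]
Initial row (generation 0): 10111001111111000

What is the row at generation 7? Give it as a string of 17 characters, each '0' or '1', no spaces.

Answer: 10000010101000000

Derivation:
Gen 0: 10111001111111000
Gen 1 (rule 109): 11101001000001011
Gen 2 (rule 158): 11001111100011010
Gen 3 (rule 75): 11011000101111000
Gen 4 (rule 62): 10110101111000100
Gen 5 (rule 109): 11111111001010101
Gen 6 (rule 158): 11111110111010101
Gen 7 (rule 75): 10000010101000000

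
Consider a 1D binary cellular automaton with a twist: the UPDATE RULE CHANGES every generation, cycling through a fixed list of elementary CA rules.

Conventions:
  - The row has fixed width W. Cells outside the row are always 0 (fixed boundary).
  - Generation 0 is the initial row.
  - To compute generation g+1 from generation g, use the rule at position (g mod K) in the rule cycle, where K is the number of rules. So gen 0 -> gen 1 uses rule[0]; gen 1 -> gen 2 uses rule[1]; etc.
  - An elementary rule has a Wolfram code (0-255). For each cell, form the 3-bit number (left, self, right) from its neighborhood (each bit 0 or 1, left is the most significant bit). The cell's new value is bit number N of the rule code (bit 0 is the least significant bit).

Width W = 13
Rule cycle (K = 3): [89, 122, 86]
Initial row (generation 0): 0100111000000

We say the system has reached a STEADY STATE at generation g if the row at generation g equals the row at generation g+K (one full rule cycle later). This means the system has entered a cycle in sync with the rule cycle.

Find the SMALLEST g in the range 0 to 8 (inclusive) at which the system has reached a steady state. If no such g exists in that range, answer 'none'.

Gen 0: 0100111000000
Gen 1 (rule 89): 0010101111111
Gen 2 (rule 122): 0101011000001
Gen 3 (rule 86): 1101001100011
Gen 4 (rule 89): 1100101111011
Gen 5 (rule 122): 1111011001111
Gen 6 (rule 86): 0001001110001
Gen 7 (rule 89): 1100101011100
Gen 8 (rule 122): 1111010110110
Gen 9 (rule 86): 0001010010011
Gen 10 (rule 89): 1100001001011
Gen 11 (rule 122): 1110010110111

Answer: none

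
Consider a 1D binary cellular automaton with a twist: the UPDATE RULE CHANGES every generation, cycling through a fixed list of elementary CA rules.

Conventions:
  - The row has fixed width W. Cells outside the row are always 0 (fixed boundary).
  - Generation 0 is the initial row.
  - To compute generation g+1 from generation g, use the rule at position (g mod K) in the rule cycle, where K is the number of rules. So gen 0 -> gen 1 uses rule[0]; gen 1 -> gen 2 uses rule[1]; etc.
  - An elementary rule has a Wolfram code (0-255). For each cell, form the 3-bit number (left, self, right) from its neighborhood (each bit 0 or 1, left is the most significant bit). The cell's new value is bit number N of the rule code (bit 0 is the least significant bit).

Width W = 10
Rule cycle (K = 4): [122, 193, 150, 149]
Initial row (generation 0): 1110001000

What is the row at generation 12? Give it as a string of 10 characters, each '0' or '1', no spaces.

Answer: 0100111001

Derivation:
Gen 0: 1110001000
Gen 1 (rule 122): 1011010100
Gen 2 (rule 193): 0001000001
Gen 3 (rule 150): 0011100011
Gen 4 (rule 149): 1001011000
Gen 5 (rule 122): 0110111100
Gen 6 (rule 193): 0010011101
Gen 7 (rule 150): 0111101001
Gen 8 (rule 149): 0011001101
Gen 9 (rule 122): 0111111110
Gen 10 (rule 193): 0011111110
Gen 11 (rule 150): 0101111101
Gen 12 (rule 149): 0100111001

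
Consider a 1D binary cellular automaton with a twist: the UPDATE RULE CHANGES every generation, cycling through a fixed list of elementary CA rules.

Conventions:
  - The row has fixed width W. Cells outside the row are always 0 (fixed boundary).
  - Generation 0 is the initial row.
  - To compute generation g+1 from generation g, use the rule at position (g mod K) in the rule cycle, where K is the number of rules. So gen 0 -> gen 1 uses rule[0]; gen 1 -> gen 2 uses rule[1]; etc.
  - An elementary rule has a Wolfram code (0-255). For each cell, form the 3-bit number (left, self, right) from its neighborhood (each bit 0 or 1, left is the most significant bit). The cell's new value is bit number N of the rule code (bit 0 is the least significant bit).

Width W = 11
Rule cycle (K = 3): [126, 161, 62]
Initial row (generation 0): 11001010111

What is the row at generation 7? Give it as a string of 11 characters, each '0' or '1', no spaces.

Gen 0: 11001010111
Gen 1 (rule 126): 11111111101
Gen 2 (rule 161): 01111111010
Gen 3 (rule 62): 11000000111
Gen 4 (rule 126): 11100001101
Gen 5 (rule 161): 01001100010
Gen 6 (rule 62): 11111010111
Gen 7 (rule 126): 10001111101

Answer: 10001111101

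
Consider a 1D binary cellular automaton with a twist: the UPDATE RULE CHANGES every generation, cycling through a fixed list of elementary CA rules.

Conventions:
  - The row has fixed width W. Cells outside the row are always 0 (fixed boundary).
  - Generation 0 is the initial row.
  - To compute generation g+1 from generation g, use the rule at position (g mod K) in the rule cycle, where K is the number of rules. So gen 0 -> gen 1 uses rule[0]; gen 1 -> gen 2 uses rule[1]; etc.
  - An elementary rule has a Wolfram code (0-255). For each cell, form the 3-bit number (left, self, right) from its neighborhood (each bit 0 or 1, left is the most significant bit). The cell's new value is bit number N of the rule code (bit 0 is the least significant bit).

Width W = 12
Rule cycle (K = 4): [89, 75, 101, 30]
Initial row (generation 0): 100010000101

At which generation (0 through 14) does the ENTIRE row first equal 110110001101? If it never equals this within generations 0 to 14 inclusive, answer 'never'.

Answer: never

Derivation:
Gen 0: 100010000101
Gen 1 (rule 89): 011001110000
Gen 2 (rule 75): 111011010111
Gen 3 (rule 101): 001101111001
Gen 4 (rule 30): 011001000111
Gen 5 (rule 89): 011100110101
Gen 6 (rule 75): 110101110000
Gen 7 (rule 101): 011110010111
Gen 8 (rule 30): 110001110100
Gen 9 (rule 89): 111101010011
Gen 10 (rule 75): 100100000111
Gen 11 (rule 101): 100101110001
Gen 12 (rule 30): 111101001011
Gen 13 (rule 89): 100100100011
Gen 14 (rule 75): 001001001111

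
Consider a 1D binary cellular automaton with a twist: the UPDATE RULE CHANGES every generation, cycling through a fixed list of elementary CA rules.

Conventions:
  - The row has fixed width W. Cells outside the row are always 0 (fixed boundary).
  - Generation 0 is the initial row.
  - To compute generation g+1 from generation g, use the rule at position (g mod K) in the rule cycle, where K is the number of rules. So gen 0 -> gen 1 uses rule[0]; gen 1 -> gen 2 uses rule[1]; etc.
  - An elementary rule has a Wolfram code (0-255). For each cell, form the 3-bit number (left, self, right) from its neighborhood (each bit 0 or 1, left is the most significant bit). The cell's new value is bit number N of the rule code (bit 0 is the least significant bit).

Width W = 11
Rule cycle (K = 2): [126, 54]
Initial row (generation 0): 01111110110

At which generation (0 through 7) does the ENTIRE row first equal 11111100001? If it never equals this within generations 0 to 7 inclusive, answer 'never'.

Answer: never

Derivation:
Gen 0: 01111110110
Gen 1 (rule 126): 11000011111
Gen 2 (rule 54): 00100100000
Gen 3 (rule 126): 01111110000
Gen 4 (rule 54): 10000001000
Gen 5 (rule 126): 11000011100
Gen 6 (rule 54): 00100100010
Gen 7 (rule 126): 01111110111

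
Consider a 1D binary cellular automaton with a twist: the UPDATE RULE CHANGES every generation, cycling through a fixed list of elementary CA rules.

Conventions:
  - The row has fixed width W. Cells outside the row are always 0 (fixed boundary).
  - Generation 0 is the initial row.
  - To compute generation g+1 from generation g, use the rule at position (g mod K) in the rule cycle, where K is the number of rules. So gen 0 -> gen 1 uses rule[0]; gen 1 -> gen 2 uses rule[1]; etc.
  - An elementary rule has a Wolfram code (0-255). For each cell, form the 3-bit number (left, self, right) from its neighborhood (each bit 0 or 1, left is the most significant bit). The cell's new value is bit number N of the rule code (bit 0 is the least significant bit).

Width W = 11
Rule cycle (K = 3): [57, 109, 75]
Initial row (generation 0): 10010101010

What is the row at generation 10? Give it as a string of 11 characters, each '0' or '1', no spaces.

Answer: 01001101011

Derivation:
Gen 0: 10010101010
Gen 1 (rule 57): 01001010101
Gen 2 (rule 109): 01001111111
Gen 3 (rule 75): 10011000001
Gen 4 (rule 57): 01010111100
Gen 5 (rule 109): 01111100101
Gen 6 (rule 75): 11000101000
Gen 7 (rule 57): 10110010111
Gen 8 (rule 109): 11110011101
Gen 9 (rule 75): 10010110100
Gen 10 (rule 57): 01001101011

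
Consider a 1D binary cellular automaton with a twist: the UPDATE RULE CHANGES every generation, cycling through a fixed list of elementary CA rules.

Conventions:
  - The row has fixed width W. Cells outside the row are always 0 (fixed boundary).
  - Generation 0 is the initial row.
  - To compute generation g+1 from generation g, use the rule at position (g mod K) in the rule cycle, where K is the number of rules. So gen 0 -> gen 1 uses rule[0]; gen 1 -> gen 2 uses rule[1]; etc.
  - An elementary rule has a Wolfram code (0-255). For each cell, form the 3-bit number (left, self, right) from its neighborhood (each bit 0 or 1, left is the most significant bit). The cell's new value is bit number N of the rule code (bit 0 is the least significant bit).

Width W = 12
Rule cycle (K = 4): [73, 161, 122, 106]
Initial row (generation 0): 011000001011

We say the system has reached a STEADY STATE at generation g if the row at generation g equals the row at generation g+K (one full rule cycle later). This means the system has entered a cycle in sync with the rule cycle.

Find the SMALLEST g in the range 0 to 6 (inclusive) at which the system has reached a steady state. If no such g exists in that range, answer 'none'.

Answer: none

Derivation:
Gen 0: 011000001011
Gen 1 (rule 73): 011011100011
Gen 2 (rule 161): 000101001000
Gen 3 (rule 122): 001010110100
Gen 4 (rule 106): 010101111000
Gen 5 (rule 73): 000001001011
Gen 6 (rule 161): 111100000100
Gen 7 (rule 122): 100110001010
Gen 8 (rule 106): 001110010100
Gen 9 (rule 73): 101010000001
Gen 10 (rule 161): 010100111100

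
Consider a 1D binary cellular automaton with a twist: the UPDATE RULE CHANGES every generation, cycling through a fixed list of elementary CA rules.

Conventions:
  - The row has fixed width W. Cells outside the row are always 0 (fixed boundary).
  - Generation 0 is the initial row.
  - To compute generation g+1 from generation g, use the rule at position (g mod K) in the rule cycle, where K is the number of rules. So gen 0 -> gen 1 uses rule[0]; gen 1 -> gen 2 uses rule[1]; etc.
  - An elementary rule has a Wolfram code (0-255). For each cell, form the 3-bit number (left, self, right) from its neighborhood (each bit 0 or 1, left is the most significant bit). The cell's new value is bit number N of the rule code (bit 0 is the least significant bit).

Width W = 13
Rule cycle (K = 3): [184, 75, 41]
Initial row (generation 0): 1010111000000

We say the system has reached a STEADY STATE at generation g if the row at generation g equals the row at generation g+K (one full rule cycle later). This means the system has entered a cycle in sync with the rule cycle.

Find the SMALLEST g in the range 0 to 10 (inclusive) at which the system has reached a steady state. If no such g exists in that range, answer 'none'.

Answer: none

Derivation:
Gen 0: 1010111000000
Gen 1 (rule 184): 0101110100000
Gen 2 (rule 75): 1001010001111
Gen 3 (rule 41): 0000100101000
Gen 4 (rule 184): 0000010010100
Gen 5 (rule 75): 1111100100001
Gen 6 (rule 41): 1000000001100
Gen 7 (rule 184): 0100000001010
Gen 8 (rule 75): 1001111110000
Gen 9 (rule 41): 0001000000111
Gen 10 (rule 184): 0000100000110
Gen 11 (rule 75): 1111001111110
Gen 12 (rule 41): 1000001000000
Gen 13 (rule 184): 0100000100000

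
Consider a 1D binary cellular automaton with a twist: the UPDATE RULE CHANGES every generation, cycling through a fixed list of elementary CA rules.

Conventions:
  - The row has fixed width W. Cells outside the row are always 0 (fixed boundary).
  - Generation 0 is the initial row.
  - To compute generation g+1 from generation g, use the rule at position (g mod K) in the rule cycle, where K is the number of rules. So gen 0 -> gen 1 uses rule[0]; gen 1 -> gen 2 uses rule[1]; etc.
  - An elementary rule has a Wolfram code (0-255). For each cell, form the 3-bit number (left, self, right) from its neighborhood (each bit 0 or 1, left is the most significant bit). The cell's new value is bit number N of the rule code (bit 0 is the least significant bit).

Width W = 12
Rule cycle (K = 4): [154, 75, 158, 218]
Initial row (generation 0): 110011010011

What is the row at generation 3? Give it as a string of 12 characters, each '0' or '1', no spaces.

Gen 0: 110011010011
Gen 1 (rule 154): 101110001110
Gen 2 (rule 75): 001010111010
Gen 3 (rule 158): 011010110011

Answer: 011010110011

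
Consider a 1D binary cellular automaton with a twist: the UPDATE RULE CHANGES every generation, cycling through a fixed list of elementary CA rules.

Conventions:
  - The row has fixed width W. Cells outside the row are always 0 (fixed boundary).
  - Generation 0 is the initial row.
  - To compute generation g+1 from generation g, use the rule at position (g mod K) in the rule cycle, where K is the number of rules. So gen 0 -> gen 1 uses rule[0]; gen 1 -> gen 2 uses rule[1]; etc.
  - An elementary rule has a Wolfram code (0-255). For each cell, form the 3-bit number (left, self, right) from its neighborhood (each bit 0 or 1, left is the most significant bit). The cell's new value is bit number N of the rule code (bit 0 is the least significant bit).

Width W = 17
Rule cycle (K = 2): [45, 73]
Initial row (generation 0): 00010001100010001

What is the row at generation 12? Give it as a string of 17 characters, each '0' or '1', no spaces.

Gen 0: 00010001100010001
Gen 1 (rule 45): 11010101001010101
Gen 2 (rule 73): 11000000000000000
Gen 3 (rule 45): 10011111111111111
Gen 4 (rule 73): 00010000000000001
Gen 5 (rule 45): 11010111111111101
Gen 6 (rule 73): 11000100000000100
Gen 7 (rule 45): 10010101111110101
Gen 8 (rule 73): 00000001000010000
Gen 9 (rule 45): 11111101011010111
Gen 10 (rule 73): 10000100011000101
Gen 11 (rule 45): 10110101010010111
Gen 12 (rule 73): 00110000000000101

Answer: 00110000000000101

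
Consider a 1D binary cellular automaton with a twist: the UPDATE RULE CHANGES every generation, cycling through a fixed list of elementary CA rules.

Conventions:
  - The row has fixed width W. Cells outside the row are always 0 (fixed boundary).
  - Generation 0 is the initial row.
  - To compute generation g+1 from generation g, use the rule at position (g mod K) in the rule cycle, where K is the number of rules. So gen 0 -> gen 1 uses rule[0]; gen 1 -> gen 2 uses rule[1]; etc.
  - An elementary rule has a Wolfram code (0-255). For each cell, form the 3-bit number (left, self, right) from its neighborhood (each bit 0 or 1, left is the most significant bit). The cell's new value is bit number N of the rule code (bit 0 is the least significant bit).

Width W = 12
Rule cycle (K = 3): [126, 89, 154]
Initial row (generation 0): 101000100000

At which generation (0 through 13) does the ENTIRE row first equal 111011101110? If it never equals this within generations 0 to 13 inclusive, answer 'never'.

Answer: never

Derivation:
Gen 0: 101000100000
Gen 1 (rule 126): 111101110000
Gen 2 (rule 89): 100101011111
Gen 3 (rule 154): 011000011110
Gen 4 (rule 126): 111100110011
Gen 5 (rule 89): 100110111011
Gen 6 (rule 154): 011100110010
Gen 7 (rule 126): 110111111111
Gen 8 (rule 89): 110100000001
Gen 9 (rule 154): 100010000010
Gen 10 (rule 126): 110111000111
Gen 11 (rule 89): 110101110101
Gen 12 (rule 154): 100001100000
Gen 13 (rule 126): 110011110000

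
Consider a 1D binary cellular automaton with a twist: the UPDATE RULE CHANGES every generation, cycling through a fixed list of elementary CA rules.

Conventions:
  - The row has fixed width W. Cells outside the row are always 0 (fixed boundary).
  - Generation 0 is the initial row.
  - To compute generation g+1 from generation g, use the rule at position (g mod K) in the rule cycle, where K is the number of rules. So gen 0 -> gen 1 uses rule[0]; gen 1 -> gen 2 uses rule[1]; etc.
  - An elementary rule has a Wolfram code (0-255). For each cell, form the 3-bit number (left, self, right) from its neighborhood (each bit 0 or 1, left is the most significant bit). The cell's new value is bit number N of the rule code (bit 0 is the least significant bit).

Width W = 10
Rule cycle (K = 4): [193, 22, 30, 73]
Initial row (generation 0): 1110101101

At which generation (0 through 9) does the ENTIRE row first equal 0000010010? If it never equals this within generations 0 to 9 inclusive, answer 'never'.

Gen 0: 1110101101
Gen 1 (rule 193): 0110000100
Gen 2 (rule 22): 1001001110
Gen 3 (rule 30): 1111111001
Gen 4 (rule 73): 1000001000
Gen 5 (rule 193): 0011100011
Gen 6 (rule 22): 0100010100
Gen 7 (rule 30): 1110110110
Gen 8 (rule 73): 1010110110
Gen 9 (rule 193): 0000010010

Answer: 9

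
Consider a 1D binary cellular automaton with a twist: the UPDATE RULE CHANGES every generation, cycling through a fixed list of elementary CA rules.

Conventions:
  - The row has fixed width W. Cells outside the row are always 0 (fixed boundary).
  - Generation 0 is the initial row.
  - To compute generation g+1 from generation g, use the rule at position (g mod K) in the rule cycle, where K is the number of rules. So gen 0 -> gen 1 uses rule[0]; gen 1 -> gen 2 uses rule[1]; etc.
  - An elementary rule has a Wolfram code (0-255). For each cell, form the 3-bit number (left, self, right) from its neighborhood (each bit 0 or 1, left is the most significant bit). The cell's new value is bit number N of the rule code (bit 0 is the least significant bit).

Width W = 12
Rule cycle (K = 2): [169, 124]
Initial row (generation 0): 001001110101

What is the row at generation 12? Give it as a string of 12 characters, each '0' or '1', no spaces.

Answer: 001111110011

Derivation:
Gen 0: 001001110101
Gen 1 (rule 169): 100001101010
Gen 2 (rule 124): 110001111111
Gen 3 (rule 169): 100101111110
Gen 4 (rule 124): 110111000011
Gen 5 (rule 169): 101110011010
Gen 6 (rule 124): 111011011111
Gen 7 (rule 169): 110110111110
Gen 8 (rule 124): 111111100011
Gen 9 (rule 169): 111111001010
Gen 10 (rule 124): 100001101111
Gen 11 (rule 169): 001101011110
Gen 12 (rule 124): 001111110011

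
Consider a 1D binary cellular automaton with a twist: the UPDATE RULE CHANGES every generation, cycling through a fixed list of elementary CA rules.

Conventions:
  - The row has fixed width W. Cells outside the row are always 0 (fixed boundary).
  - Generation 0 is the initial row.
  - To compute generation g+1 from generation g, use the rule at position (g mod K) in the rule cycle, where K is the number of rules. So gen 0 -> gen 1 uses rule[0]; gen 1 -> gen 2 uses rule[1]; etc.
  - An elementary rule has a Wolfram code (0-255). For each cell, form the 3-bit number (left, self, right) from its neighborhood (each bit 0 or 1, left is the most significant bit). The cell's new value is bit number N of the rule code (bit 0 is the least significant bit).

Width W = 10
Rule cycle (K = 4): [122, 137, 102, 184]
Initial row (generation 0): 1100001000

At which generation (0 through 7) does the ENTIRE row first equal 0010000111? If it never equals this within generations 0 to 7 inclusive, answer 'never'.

Answer: never

Derivation:
Gen 0: 1100001000
Gen 1 (rule 122): 1110010100
Gen 2 (rule 137): 1100000001
Gen 3 (rule 102): 0100000011
Gen 4 (rule 184): 0010000010
Gen 5 (rule 122): 0101000101
Gen 6 (rule 137): 0000010000
Gen 7 (rule 102): 0000110000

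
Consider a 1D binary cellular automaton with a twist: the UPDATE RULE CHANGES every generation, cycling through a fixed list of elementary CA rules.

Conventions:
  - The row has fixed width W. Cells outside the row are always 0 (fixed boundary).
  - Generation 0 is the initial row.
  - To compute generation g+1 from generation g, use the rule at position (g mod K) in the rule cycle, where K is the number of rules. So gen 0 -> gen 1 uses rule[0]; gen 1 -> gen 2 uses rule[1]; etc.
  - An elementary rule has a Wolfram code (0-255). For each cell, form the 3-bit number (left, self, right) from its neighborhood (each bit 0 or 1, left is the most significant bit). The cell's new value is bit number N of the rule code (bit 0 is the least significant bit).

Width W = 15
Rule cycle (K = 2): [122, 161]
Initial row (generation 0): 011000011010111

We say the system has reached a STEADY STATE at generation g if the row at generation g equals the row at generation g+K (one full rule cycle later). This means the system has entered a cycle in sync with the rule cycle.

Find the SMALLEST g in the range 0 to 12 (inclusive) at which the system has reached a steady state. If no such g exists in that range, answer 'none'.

Gen 0: 011000011010111
Gen 1 (rule 122): 111100111101101
Gen 2 (rule 161): 011000011010010
Gen 3 (rule 122): 111100111101101
Gen 4 (rule 161): 011000011010010
Gen 5 (rule 122): 111100111101101
Gen 6 (rule 161): 011000011010010
Gen 7 (rule 122): 111100111101101
Gen 8 (rule 161): 011000011010010
Gen 9 (rule 122): 111100111101101
Gen 10 (rule 161): 011000011010010
Gen 11 (rule 122): 111100111101101
Gen 12 (rule 161): 011000011010010
Gen 13 (rule 122): 111100111101101
Gen 14 (rule 161): 011000011010010

Answer: 1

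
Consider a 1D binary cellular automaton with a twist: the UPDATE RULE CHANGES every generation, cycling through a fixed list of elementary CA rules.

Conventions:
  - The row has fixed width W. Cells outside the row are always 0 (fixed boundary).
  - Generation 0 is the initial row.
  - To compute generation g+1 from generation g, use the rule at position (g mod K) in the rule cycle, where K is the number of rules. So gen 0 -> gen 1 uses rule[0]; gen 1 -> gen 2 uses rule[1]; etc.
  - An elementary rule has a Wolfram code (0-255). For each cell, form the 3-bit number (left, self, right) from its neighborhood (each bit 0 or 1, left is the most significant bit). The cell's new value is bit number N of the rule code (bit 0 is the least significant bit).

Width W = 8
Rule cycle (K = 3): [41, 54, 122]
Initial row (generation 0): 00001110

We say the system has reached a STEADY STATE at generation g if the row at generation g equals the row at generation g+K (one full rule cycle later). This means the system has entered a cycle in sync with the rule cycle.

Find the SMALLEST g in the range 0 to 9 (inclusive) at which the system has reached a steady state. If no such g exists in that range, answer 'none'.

Answer: none

Derivation:
Gen 0: 00001110
Gen 1 (rule 41): 11101000
Gen 2 (rule 54): 00011100
Gen 3 (rule 122): 00110110
Gen 4 (rule 41): 10101100
Gen 5 (rule 54): 11110010
Gen 6 (rule 122): 10011101
Gen 7 (rule 41): 00010010
Gen 8 (rule 54): 00111111
Gen 9 (rule 122): 01100001
Gen 10 (rule 41): 01001100
Gen 11 (rule 54): 11110010
Gen 12 (rule 122): 10011101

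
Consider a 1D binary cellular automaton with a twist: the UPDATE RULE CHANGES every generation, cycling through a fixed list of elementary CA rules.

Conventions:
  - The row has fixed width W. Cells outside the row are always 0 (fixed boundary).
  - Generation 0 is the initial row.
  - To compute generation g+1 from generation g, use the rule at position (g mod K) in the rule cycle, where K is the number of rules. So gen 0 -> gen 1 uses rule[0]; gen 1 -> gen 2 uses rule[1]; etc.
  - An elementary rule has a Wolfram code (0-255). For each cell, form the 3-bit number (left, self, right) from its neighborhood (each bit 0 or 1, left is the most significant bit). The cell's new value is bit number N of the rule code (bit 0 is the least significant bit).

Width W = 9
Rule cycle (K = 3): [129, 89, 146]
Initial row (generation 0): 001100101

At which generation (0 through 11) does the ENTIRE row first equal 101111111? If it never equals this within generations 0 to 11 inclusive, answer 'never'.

Gen 0: 001100101
Gen 1 (rule 129): 100000000
Gen 2 (rule 89): 011111111
Gen 3 (rule 146): 101111110
Gen 4 (rule 129): 000111100
Gen 5 (rule 89): 110100111
Gen 6 (rule 146): 000011010
Gen 7 (rule 129): 111000000
Gen 8 (rule 89): 101111111
Gen 9 (rule 146): 000111110
Gen 10 (rule 129): 110011100
Gen 11 (rule 89): 111010111

Answer: 8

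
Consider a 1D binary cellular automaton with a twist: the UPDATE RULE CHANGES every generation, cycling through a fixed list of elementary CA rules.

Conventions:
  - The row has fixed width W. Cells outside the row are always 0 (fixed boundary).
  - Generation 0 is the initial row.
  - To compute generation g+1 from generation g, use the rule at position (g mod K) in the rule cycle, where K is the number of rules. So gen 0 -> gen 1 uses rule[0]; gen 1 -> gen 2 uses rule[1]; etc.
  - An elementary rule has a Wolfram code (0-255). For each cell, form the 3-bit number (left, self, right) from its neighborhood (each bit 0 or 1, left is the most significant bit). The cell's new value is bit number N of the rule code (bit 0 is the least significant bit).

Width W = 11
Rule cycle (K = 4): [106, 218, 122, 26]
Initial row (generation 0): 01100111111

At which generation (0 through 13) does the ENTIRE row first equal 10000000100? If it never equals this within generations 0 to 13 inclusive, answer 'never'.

Answer: 8

Derivation:
Gen 0: 01100111111
Gen 1 (rule 106): 11101100001
Gen 2 (rule 218): 11101110010
Gen 3 (rule 122): 10111011101
Gen 4 (rule 26): 00100010000
Gen 5 (rule 106): 01000100000
Gen 6 (rule 218): 10101010000
Gen 7 (rule 122): 01010101000
Gen 8 (rule 26): 10000000100
Gen 9 (rule 106): 00000001000
Gen 10 (rule 218): 00000010100
Gen 11 (rule 122): 00000101010
Gen 12 (rule 26): 00001000001
Gen 13 (rule 106): 00010000010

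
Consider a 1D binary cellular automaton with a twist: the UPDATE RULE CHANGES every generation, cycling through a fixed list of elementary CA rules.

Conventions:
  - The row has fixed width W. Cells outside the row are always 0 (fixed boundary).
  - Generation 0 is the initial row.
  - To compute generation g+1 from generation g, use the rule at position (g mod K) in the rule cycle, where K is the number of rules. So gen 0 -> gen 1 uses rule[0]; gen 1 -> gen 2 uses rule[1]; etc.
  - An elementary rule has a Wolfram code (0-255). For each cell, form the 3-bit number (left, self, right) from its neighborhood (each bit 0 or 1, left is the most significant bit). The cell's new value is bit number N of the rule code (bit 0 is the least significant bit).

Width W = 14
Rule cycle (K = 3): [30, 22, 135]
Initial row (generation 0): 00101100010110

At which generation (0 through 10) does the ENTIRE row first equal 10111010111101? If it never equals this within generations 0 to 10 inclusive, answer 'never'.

Gen 0: 00101100010110
Gen 1 (rule 30): 01101010110101
Gen 2 (rule 22): 10001010000101
Gen 3 (rule 135): 10111010111101
Gen 4 (rule 30): 10100010100001
Gen 5 (rule 22): 10110110110011
Gen 6 (rule 135): 10000000000100
Gen 7 (rule 30): 11000000001110
Gen 8 (rule 22): 00100000010001
Gen 9 (rule 135): 11101111110111
Gen 10 (rule 30): 10001000000100

Answer: 3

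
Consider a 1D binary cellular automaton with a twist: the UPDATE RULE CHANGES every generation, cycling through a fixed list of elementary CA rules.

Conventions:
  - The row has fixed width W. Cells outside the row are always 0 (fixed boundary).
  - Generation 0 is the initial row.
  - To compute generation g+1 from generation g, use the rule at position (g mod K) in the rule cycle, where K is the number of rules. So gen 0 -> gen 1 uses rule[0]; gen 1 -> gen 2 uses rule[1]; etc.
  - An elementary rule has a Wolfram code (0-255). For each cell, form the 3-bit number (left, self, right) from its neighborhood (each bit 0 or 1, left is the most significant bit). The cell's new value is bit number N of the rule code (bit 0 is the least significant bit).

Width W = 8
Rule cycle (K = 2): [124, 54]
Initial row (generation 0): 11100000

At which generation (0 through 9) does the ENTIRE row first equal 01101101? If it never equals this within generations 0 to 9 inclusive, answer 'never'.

Answer: 9

Derivation:
Gen 0: 11100000
Gen 1 (rule 124): 10110000
Gen 2 (rule 54): 11001000
Gen 3 (rule 124): 11101100
Gen 4 (rule 54): 00010010
Gen 5 (rule 124): 00011011
Gen 6 (rule 54): 00100100
Gen 7 (rule 124): 00110110
Gen 8 (rule 54): 01001001
Gen 9 (rule 124): 01101101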